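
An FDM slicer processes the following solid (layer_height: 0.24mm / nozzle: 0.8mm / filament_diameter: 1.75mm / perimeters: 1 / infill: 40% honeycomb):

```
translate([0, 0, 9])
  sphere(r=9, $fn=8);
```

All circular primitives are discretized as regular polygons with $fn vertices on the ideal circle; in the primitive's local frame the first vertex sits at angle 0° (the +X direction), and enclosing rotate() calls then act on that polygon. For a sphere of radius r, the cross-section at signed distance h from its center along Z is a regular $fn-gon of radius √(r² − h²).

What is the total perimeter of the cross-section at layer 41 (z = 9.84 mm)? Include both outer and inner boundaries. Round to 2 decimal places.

At z = 9.84 mm: the r=9 sphere contributes a regular 8-gon of circumradius √(9²−0.84²) = 8.961 (perimeter = 2·8·8.961·sin(180°/8) = 54.87 mm). Overall, the cross-section is a single solid region. Total boundary length (outer) = 54.87 mm.

54.87 mm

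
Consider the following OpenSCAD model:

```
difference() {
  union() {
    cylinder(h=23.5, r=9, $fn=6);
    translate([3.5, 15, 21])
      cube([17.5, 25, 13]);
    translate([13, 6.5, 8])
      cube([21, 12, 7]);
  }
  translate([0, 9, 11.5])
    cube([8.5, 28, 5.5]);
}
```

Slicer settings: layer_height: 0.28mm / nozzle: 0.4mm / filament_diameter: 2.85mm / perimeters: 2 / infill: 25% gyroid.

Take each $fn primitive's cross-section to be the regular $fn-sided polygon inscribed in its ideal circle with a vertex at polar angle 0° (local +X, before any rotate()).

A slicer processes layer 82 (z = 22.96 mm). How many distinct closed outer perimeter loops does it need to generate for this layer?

At z = 22.96 mm: the r=9 cylinder contributes a regular 6-gon of circumradius 9; the cube at (3.5, 15) is present — its section is the full 17.5×25 rectangle; the cube at (13, 6.5) is absent (z outside [8, 15]); Merging all regions: the 2 present regions are separate (no shared area or edge), so areas and boundary lengths simply add and each stays a separate island — 2 connected regions; the cube at (0, 9) does not reach this height (z outside [11.5, 17]); Subtracting the remaining from the first: none of the subtracted shapes is present at this height, so the result so far is unchanged — 2 connected regions. The result has 2 disconnected regions.

2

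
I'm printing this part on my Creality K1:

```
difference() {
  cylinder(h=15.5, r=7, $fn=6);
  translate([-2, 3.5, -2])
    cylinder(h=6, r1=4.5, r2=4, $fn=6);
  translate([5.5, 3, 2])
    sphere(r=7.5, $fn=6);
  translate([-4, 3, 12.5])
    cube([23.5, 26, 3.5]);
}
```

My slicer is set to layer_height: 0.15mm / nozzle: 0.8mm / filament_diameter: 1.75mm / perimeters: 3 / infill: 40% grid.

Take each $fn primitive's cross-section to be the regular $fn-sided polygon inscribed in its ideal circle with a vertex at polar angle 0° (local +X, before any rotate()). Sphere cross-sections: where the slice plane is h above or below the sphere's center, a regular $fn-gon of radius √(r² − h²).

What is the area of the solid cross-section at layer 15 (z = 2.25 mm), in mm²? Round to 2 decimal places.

At z = 2.25 mm: the r=7 cylinder contributes a regular 6-gon of circumradius 7 (area = (6/2)·7.000²·sin(360°/6) = 127.31 mm²); the cone at (-2, 3.5) (r1=4.5→r2=4) has section circumradius 4.146 here — a regular 6-gon (area = (6/2)·4.146²·sin(360°/6) = 44.66 mm²); the r=7.5 sphere at (5.5, 3) contributes a regular 6-gon of circumradius √(7.5²−0.25²) = 7.496 (area = (6/2)·7.496²·sin(360°/6) = 145.98 mm²); the cube at (-4, 3) is not intersected at this z (z outside [12.5, 16]); Subtracting the remaining from the first: starting from the r=7 cylinder (127.31 mm²), the cone at (-2, 3.5) partially overlaps it — only the 36.20 mm² overlap (of its 44.66 mm²) is removed, clipping the outline; the r=7.5 sphere at (5.5, 3) partially overlaps it — only the 42.54 mm² overlap (of its 145.98 mm²) is removed, clipping the outline — area = 48.56 mm². Overall, the cross-section is a single solid region. Net area = 48.56 mm².

48.56 mm²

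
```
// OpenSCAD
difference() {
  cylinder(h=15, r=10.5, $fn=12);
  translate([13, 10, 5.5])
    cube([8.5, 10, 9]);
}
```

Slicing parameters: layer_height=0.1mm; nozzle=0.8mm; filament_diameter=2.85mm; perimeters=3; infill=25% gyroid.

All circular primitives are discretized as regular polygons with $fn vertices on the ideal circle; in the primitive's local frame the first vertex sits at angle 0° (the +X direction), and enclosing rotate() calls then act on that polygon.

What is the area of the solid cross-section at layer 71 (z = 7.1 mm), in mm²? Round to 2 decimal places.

330.75 mm²

At z = 7.1 mm: the r=10.5 cylinder contributes a regular 12-gon of circumradius 10.5 (area = (12/2)·10.500²·sin(360°/12) = 330.75 mm²); the cube at (13, 10) is present — its section is the full 8.5×10 rectangle (area 85.00 mm²); Subtracting the remaining from the first: starting from the r=10.5 cylinder (330.75 mm²), the 8.5×10 cube at (13, 10) misses the remaining region (no effect) — area = 330.75 mm². Overall, the cross-section is a single solid region. Net area = 330.75 mm².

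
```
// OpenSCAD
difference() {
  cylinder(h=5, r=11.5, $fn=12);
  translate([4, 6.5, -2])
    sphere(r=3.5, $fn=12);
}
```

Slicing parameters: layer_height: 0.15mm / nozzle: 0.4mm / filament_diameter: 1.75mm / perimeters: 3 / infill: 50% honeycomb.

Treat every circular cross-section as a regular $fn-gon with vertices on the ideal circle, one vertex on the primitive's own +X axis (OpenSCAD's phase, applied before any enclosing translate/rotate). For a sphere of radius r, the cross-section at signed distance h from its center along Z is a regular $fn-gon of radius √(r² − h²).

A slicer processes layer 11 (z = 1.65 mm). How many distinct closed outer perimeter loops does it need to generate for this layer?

At z = 1.65 mm: the r=11.5 cylinder contributes a regular 12-gon of circumradius 11.5; the sphere at (4, 6.5) does not reach this height (|z−center|=3.650 > r=3.5); Taking the first minus the rest: none of the subtracted shapes is present at this height, so the r=11.5 cylinder is unchanged — 1 connected region. The result has 1 disconnected region.

1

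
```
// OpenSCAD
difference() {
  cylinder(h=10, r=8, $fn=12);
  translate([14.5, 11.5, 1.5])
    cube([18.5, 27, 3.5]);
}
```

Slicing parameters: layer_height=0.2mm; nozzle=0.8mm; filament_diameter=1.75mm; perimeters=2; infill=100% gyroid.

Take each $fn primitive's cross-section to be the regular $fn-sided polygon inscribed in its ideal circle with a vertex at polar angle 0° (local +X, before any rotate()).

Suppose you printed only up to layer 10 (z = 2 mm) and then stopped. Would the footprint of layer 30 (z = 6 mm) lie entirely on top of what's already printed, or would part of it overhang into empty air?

Compare the two slices. At z = 2: the cylinder: section is a regular 12-gon, circumradius r=8 (area = (12/2)·8.000²·sin(360°/12) = 192.00 mm²); the cube at (14.5, 11.5) (footprint 18.5×27) is included at this height (area 499.50 mm²); After the difference (first − rest): starting from the r=8 cylinder (192.00 mm²), the 18.5×27 cube at (14.5, 11.5) misses the remaining region (no effect) — area = 192.00 mm². At z = 6: the cylinder: section is a regular 12-gon, circumradius r=8 (area = (12/2)·8.000²·sin(360°/12) = 192.00 mm²); the cube at (14.5, 11.5) is absent (z outside [1.5, 5]); After the difference (first − rest): none of the subtracted shapes is present at this height, so the r=8 cylinder is unchanged — area = 192.00 mm². Checking containment: the cross-section at z = 6 is a subset of the cross-section at z = 2.

entirely on top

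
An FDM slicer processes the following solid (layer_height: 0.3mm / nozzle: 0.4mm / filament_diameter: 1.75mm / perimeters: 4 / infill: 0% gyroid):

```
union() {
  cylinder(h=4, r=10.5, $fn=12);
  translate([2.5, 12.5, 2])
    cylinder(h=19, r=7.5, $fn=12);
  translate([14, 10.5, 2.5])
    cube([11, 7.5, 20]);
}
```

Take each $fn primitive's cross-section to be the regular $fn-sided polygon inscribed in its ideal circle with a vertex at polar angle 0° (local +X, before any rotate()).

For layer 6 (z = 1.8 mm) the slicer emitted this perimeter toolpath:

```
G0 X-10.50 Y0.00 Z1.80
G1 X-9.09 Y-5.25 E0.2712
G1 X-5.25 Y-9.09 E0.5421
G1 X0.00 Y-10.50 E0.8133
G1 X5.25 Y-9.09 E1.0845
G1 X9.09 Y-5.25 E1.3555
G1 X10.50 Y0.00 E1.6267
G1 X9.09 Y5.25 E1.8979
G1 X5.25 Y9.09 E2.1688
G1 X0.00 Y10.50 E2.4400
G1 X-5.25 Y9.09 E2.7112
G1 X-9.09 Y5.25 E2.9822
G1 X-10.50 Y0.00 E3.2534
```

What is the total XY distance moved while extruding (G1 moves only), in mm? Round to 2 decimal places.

65.21 mm

Sum the Euclidean lengths of each G1 segment: total = 65.21 mm.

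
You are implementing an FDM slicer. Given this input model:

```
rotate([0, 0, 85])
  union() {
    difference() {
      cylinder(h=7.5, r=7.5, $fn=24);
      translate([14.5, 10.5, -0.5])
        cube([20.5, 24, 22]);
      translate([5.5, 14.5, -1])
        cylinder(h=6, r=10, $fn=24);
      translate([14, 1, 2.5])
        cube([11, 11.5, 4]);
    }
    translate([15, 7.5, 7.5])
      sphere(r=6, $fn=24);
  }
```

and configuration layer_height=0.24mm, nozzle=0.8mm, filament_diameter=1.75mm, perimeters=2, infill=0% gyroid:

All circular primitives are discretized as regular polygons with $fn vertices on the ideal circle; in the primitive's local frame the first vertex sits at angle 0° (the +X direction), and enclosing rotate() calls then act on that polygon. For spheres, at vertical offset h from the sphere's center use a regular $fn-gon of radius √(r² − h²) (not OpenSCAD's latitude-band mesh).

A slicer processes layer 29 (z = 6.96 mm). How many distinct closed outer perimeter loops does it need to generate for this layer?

At z = 6.96 mm: the r=7.5 cylinder gives a regular 24-gon of circumradius 7.5 (constant along its height); the 20.5×24 cube at (14.5, 10.5) contributes its full rectangle; the cylinder at (5.5, 14.5) does not reach this height (z outside [-1, 5]); the cube at (14, 1) is absent (z outside [2.5, 6.5]); Taking the first minus the rest: starting from the r=7.5 cylinder, the 20.5×24 cube at (14.5, 10.5) misses the remaining region (no effect) — 1 connected region; the r=6 sphere at (15, 7.5) slices to a regular 24-gon of circumradius 5.976 (√(r²−h²) with h=0.54 from center); Combining (union): the 2 present regions are separate (no shared area or edge), so areas and boundary lengths simply add and each stays a separate island — 2 connected regions; (rotated 85° about Z; rotation is an isometry so areas/perimeters/island counts are preserved). The result has 2 disconnected regions.

2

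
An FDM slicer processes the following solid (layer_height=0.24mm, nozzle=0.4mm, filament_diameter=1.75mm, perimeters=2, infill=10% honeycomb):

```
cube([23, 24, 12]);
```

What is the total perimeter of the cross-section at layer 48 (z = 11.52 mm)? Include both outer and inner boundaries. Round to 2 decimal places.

At z = 11.52 mm: the cube is present — its section is the full 23×24 rectangle (perimeter 94.00 mm). Overall, the cross-section is a single solid region. Total boundary length (outer) = 94.00 mm.

94.00 mm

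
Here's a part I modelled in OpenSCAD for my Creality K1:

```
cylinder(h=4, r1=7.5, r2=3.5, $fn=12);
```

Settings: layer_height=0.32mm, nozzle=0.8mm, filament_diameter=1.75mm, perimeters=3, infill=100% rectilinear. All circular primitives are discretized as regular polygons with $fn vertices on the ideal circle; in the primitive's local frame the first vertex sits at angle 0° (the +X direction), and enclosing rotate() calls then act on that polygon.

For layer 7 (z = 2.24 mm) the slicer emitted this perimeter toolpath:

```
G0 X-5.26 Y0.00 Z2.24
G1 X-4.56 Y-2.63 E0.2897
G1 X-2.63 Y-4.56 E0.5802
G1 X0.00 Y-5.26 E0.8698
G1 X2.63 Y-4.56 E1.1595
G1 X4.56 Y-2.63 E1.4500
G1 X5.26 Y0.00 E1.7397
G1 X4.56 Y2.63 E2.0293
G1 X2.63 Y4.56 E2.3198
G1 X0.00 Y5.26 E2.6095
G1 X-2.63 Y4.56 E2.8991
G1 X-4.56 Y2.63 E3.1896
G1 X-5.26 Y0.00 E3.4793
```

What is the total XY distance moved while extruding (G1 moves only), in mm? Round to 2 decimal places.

32.69 mm

Sum the Euclidean lengths of each G1 segment: total = 32.69 mm.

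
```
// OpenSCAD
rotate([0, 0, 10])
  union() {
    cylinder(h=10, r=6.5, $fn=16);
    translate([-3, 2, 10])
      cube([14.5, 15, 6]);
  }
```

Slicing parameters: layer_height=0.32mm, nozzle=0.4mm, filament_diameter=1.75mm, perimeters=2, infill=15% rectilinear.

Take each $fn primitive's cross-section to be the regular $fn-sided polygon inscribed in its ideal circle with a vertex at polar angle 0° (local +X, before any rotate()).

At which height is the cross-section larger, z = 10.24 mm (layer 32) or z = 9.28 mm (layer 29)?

layer 32 (z = 10.24 mm)

Layer 32 (z = 10.24): the cylinder is not intersected at this z (z outside [0, 10]); the cube at (-3, 2) is present — its section is the full 14.5×15 rectangle (area 217.50 mm²); Combining (union): only the 14.5×15 cube at (-3, 2) is present, so the union is just that shape — area = 217.50 mm²; (rotated 10° about Z; rotation is an isometry so areas/perimeters/island counts are preserved). So its area = 217.50 mm². Layer 29 (z = 9.28): the r=6.5 cylinder contributes a regular 16-gon of circumradius 6.5 (area = (16/2)·6.500²·sin(360°/16) = 129.35 mm²); the cube at (-3, 2) is absent (z outside [10, 16]); Taking the union: only the r=6.5 cylinder is present, so the union is just that shape — area = 129.35 mm²; (rotated 10° about Z; rotation is an isometry so areas/perimeters/island counts are preserved). So its area = 129.35 mm². Layer 32 is larger (217.50 vs 129.35 mm²).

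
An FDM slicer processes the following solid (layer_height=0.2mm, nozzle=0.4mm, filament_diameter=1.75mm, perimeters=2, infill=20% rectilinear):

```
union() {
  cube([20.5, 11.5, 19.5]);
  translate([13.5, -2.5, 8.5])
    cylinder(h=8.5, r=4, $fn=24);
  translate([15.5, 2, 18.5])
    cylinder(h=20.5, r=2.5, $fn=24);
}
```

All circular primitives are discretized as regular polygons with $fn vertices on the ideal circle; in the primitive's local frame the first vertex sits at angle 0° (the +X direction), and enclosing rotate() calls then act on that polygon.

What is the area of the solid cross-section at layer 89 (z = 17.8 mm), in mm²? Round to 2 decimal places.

At z = 17.8 mm: the cube (footprint 20.5×11.5) is included at this height (area 235.75 mm²); the cylinder at (13.5, -2.5) is not intersected at this z (z outside [8.5, 17]); the cylinder at (15.5, 2) is absent (z outside [18.5, 39]); Taking the union: only the 20.5×11.5 cube is present, so the union is just that shape — area = 235.75 mm². Overall, the cross-section is a single solid region. Net area = 235.75 mm².

235.75 mm²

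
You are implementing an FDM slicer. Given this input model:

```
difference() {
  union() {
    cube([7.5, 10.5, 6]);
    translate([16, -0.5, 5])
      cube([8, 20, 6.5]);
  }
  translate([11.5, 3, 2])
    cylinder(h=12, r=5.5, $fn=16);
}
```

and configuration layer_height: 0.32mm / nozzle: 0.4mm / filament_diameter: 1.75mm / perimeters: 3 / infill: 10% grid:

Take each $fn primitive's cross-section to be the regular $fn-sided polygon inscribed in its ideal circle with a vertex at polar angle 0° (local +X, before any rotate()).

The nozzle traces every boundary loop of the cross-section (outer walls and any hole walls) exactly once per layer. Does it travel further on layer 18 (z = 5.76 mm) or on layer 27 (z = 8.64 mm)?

Layer 18 (z = 5.76): the cube is present — its section is the full 7.5×10.5 rectangle (perimeter 36.00 mm); the cube at (16, -0.5) is present — its section is the full 8×20 rectangle (perimeter 56.00 mm); Taking the union: the 2 present regions are separate (no shared area or edge), so areas and boundary lengths simply add and each stays a separate island — boundary = 92.00 mm; the cylinder at (11.5, 3): section is a regular 16-gon, circumradius r=5.5 (perimeter = 2·16·5.500·sin(180°/16) = 34.34 mm); Taking the first minus the rest: starting from the result so far, the r=5.5 cylinder at (11.5, 3) partially overlaps it — only the 10.84 mm² overlap (of its 92.61 mm²) is removed, clipping the outline — boundary = 92.54 mm. So its perimeter = 92.54 mm. Layer 27 (z = 8.64): the cube is absent (z outside [0, 6]); the cube at (16, -0.5) (footprint 8×20) is included at this height (perimeter 56.00 mm); Combining (union): only the 8×20 cube at (16, -0.5) is present, so the union is just that shape — boundary = 56.00 mm; the r=5.5 cylinder at (11.5, 3) contributes a regular 16-gon of circumradius 5.5 (perimeter = 2·16·5.500·sin(180°/16) = 34.34 mm); After the difference (first − rest): starting from that combined region, the r=5.5 cylinder at (11.5, 3) partially overlaps it — only the 3.83 mm² overlap (of its 92.61 mm²) is removed, clipping the outline — boundary = 56.44 mm. So its perimeter = 56.44 mm. Layer 18 is larger (92.54 vs 56.44 mm).

layer 18 (z = 5.76 mm)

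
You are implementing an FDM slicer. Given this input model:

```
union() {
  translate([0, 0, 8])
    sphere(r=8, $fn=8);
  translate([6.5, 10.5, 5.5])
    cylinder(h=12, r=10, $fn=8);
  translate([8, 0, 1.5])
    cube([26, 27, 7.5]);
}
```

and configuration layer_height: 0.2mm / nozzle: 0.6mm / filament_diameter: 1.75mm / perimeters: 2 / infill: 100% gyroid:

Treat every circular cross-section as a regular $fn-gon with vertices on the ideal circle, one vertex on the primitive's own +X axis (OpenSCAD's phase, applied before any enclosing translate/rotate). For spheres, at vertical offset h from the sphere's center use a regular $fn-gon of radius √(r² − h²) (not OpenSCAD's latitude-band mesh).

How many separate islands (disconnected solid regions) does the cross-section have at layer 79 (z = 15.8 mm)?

At z = 15.8 mm: the r=8 sphere slices to a regular 8-gon of circumradius 1.778 (√(r²−h²) with h=7.8 from center); the r=10 cylinder at (6.5, 10.5) gives a regular 8-gon of circumradius 10 (constant along its height); the cube at (8, 0) does not reach this height (z outside [1.5, 9]); Taking the union: the 2 present regions are separate (no shared area or edge), so areas and boundary lengths simply add and each stays a separate island — 2 connected regions. Overall, the cross-section has 2 separate islands. Island count = 2.

2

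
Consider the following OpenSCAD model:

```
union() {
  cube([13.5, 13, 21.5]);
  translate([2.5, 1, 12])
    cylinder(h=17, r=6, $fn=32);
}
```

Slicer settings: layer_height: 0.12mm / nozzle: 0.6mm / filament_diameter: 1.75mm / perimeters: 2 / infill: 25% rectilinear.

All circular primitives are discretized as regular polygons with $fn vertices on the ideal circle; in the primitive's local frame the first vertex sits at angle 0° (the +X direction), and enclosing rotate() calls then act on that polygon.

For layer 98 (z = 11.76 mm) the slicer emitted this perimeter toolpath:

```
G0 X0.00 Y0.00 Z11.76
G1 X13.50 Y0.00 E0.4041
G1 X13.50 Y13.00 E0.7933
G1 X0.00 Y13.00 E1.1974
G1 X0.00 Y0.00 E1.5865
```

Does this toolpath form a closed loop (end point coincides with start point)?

Start point (G0): (0.00, 0.00). End point (last G1): the path returns to the start — closed.

yes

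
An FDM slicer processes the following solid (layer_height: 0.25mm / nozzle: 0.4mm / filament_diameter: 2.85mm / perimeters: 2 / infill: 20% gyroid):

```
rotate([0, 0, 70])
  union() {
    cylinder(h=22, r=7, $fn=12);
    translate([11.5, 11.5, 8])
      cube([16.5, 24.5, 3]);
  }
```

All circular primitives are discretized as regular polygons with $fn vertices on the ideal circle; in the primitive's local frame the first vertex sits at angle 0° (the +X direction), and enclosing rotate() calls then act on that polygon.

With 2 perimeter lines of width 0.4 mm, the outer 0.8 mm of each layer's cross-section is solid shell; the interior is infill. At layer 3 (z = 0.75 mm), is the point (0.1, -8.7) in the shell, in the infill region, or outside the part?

outside

At z = 0.75 mm: the r=7 cylinder gives a regular 12-gon of circumradius 7 (constant along its height); the cube at (11.5, 11.5) is absent (z outside [8, 11]); Combining (union): only the r=7 cylinder is present, so the union is just that shape — 1 connected region; (rotated 70° about Z; rotation is an isometry so areas/perimeters/island counts are preserved). Overall, the cross-section is a single solid region. Undo the 70° rotation: the query point maps to (-8.141, -3.070) in the un-rotated model frame. The nearest boundary edge runs (-7.00, 0.00)→(-6.06, -3.50); distance from the point to it = 1.90 mm. The point is not inside any of the regions above, so it lies outside the cross-section (1.90 mm from the nearest boundary).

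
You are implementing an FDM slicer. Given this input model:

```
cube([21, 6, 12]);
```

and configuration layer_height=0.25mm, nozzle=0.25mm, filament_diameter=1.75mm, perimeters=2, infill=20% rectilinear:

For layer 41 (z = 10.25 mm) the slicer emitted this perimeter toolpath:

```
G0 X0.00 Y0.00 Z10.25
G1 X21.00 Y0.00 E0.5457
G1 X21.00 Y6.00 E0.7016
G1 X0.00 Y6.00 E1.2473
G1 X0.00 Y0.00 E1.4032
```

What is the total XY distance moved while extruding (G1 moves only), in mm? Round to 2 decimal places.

Sum the Euclidean lengths of each G1 segment: total = 54.00 mm.

54.00 mm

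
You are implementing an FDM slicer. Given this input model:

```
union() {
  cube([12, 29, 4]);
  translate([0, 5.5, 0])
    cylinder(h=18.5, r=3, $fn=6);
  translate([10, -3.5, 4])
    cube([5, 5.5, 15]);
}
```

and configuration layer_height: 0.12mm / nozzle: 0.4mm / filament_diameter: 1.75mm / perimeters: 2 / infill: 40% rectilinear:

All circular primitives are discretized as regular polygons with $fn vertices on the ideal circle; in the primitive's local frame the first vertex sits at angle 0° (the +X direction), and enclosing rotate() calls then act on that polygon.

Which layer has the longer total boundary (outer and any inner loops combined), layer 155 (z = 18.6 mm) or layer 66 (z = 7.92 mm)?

Layer 155 (z = 18.6): the cube does not reach this height (z outside [0, 4]); the cylinder at (0, 5.5) is absent (z outside [0, 18.5]); the 5×5.5 cube at (10, -3.5) contributes its full rectangle (perimeter 21.00 mm); Combining (union): only the 5×5.5 cube at (10, -3.5) is present, so the union is just that shape — boundary = 21.00 mm. So its perimeter = 21.00 mm. Layer 66 (z = 7.92): the cube is not intersected at this z (z outside [0, 4]); the cylinder at (0, 5.5): section is a regular 6-gon, circumradius r=3 (perimeter = 2·6·3.000·sin(180°/6) = 18.00 mm); the cube at (10, -3.5) is present — its section is the full 5×5.5 rectangle (perimeter 21.00 mm); Taking the union: the 2 present regions are separate (no shared area or edge), so areas and boundary lengths simply add and each stays a separate island — boundary = 39.00 mm. So its perimeter = 39.00 mm. Layer 66 is larger (39.00 vs 21.00 mm).

layer 66 (z = 7.92 mm)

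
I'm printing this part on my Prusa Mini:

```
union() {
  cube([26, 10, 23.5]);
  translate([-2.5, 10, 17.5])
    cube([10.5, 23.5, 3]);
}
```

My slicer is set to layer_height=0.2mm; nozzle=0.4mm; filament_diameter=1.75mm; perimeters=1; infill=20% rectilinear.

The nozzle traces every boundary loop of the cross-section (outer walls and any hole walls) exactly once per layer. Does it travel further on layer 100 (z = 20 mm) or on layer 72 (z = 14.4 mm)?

layer 100 (z = 20 mm)

Layer 100 (z = 20): the cube (footprint 26×10) is included at this height (perimeter 72.00 mm); the cube at (-2.5, 10) is present — its section is the full 10.5×23.5 rectangle (perimeter 68.00 mm); Combining (union): the 2 present regions share edge segments without overlapping in area, so areas simply add but the touching pieces fuse into one outline (the shared edge portions become interior and drop out of the boundary) — boundary = 124.00 mm. So its perimeter = 124.00 mm. Layer 72 (z = 14.4): the cube is present — its section is the full 26×10 rectangle (perimeter 72.00 mm); the cube at (-2.5, 10) is absent (z outside [17.5, 20.5]); Taking the union: only the 26×10 cube is present, so the union is just that shape — boundary = 72.00 mm. So its perimeter = 72.00 mm. Layer 100 is larger (124.00 vs 72.00 mm).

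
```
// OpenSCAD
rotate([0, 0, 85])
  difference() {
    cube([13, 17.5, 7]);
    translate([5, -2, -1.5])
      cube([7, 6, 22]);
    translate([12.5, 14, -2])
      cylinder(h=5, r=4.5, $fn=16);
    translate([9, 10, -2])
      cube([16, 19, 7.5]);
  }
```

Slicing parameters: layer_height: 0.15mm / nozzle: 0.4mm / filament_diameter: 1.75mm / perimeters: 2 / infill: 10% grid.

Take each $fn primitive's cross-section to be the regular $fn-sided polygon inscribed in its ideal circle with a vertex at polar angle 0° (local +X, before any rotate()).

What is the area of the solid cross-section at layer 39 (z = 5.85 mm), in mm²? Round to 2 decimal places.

At z = 5.85 mm: the cube (footprint 13×17.5) is included at this height (area 227.50 mm²); the cube at (5, -2) (footprint 7×6) is included at this height (area 42.00 mm²); the cylinder at (12.5, 14) does not reach this height (z outside [-2, 3]); the cube at (9, 10) is absent (z outside [-2, 5.5]); After the difference (first − rest): starting from the 13×17.5 cube (227.50 mm²), the 7×6 cube at (5, -2) partially overlaps it — only the 28.00 mm² overlap (of its 42.00 mm²) is removed, clipping the outline — area = 199.50 mm²; (whole slice rotated 85° about Z — lengths, areas and connectivity unchanged). Overall, the cross-section is a single solid region. Net area = 199.50 mm².

199.50 mm²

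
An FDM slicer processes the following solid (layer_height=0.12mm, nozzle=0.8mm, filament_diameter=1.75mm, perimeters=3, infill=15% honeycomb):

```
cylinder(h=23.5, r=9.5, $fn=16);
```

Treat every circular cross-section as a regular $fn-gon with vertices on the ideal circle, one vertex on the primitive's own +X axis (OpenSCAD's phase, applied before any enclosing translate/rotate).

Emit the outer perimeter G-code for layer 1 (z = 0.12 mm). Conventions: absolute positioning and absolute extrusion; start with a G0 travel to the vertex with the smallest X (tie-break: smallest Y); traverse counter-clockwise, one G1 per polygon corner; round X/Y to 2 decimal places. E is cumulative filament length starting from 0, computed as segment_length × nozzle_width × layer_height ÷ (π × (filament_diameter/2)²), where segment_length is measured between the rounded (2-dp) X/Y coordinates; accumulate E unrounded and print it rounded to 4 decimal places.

G0 X-9.50 Y0.00 Z0.12
G1 X-8.78 Y-3.64 E0.1481
G1 X-6.72 Y-6.72 E0.2960
G1 X-3.64 Y-8.78 E0.4439
G1 X0.00 Y-9.50 E0.5920
G1 X3.64 Y-8.78 E0.7401
G1 X6.72 Y-6.72 E0.8880
G1 X8.78 Y-3.64 E1.0358
G1 X9.50 Y0.00 E1.1839
G1 X8.78 Y3.64 E1.3320
G1 X6.72 Y6.72 E1.4799
G1 X3.64 Y8.78 E1.6278
G1 X0.00 Y9.50 E1.7759
G1 X-3.64 Y8.78 E1.9240
G1 X-6.72 Y6.72 E2.0719
G1 X-8.78 Y3.64 E2.2198
G1 X-9.50 Y0.00 E2.3679

At z = 0.12 mm: the r=9.5 cylinder contributes a regular 16-gon of circumradius 9.5. The outline is a single polygon with 16 vertices. Extrusion per mm of travel: 0.8 × 0.12 / (π × 0.875²) = 0.039912. Accumulating E over each segment gives final E = 2.3679.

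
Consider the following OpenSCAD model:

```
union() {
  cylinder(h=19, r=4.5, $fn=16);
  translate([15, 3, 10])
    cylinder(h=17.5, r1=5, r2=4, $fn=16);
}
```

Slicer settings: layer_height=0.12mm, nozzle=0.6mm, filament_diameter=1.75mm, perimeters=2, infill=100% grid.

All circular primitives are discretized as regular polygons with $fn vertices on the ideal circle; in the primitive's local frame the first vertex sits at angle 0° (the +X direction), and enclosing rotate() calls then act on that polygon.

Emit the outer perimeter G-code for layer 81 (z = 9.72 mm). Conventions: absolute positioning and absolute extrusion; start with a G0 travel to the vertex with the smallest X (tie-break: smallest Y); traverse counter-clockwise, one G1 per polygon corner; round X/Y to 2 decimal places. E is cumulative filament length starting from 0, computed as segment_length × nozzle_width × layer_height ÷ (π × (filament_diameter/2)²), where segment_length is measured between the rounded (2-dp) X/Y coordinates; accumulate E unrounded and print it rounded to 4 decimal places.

G0 X-4.50 Y0.00 Z9.72
G1 X-4.16 Y-1.72 E0.0525
G1 X-3.18 Y-3.18 E0.1051
G1 X-1.72 Y-4.16 E0.1578
G1 X0.00 Y-4.50 E0.2102
G1 X1.72 Y-4.16 E0.2627
G1 X3.18 Y-3.18 E0.3154
G1 X4.16 Y-1.72 E0.3680
G1 X4.50 Y0.00 E0.4205
G1 X4.16 Y1.72 E0.4730
G1 X3.18 Y3.18 E0.5256
G1 X1.72 Y4.16 E0.5782
G1 X0.00 Y4.50 E0.6307
G1 X-1.72 Y4.16 E0.6832
G1 X-3.18 Y3.18 E0.7358
G1 X-4.16 Y1.72 E0.7885
G1 X-4.50 Y0.00 E0.8410

At z = 9.72 mm: the r=4.5 cylinder gives a regular 16-gon of circumradius 4.5 (constant along its height); the cone at (15, 3) is not intersected at this z (z outside [10, 27.5]); Combining (union): only the r=4.5 cylinder is present, so the union is just that shape — 1 connected region. The outline is a single polygon with 16 vertices. Extrusion per mm of travel: 0.6 × 0.12 / (π × 0.875²) = 0.029934. Accumulating E over each segment gives final E = 0.8410.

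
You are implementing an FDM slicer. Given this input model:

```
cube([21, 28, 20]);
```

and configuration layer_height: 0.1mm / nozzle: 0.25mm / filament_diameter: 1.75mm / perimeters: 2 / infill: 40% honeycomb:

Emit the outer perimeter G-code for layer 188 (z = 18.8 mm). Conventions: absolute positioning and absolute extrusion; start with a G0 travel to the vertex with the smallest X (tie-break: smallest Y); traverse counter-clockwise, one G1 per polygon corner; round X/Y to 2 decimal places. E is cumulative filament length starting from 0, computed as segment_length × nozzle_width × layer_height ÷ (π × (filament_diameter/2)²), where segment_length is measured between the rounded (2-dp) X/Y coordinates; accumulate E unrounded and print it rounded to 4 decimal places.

G0 X0.00 Y0.00 Z18.80
G1 X21.00 Y0.00 E0.2183
G1 X21.00 Y28.00 E0.5093
G1 X0.00 Y28.00 E0.7276
G1 X0.00 Y0.00 E1.0186

At z = 18.8 mm: the 21×28 cube contributes its full rectangle. The outline is a single polygon with 4 vertices. Extrusion per mm of travel: 0.25 × 0.1 / (π × 0.875²) = 0.010394. Accumulating E over each segment gives final E = 1.0186.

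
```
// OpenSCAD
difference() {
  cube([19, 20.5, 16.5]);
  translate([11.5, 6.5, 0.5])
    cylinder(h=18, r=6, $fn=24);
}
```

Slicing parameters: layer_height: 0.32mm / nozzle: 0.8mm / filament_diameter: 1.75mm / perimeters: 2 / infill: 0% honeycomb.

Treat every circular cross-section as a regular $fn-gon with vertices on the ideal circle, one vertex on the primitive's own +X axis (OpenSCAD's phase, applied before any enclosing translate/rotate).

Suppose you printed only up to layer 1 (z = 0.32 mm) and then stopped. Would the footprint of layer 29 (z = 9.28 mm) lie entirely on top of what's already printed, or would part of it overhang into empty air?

Compare the two slices. At z = 0.32: the cube is present — its section is the full 19×20.5 rectangle (area 389.50 mm²); the cylinder at (11.5, 6.5) is not intersected at this z (z outside [0.5, 18.5]); After the difference (first − rest): none of the subtracted shapes is present at this height, so the 19×20.5 cube is unchanged — area = 389.50 mm². At z = 9.28: the cube (footprint 19×20.5) is included at this height (area 389.50 mm²); the r=6 cylinder at (11.5, 6.5) gives a regular 24-gon of circumradius 6 (constant along its height) (area = (24/2)·6.000²·sin(360°/24) = 111.81 mm²); After the difference (first − rest): starting from the 19×20.5 cube (389.50 mm²), the r=6 cylinder at (11.5, 6.5) lies wholly inside it (removes its full 111.81 mm² and its 37.59 mm outline becomes a hole wall) — area = 277.69 mm². Checking containment: the cross-section at z = 9.28 is a subset of the cross-section at z = 0.32.

entirely on top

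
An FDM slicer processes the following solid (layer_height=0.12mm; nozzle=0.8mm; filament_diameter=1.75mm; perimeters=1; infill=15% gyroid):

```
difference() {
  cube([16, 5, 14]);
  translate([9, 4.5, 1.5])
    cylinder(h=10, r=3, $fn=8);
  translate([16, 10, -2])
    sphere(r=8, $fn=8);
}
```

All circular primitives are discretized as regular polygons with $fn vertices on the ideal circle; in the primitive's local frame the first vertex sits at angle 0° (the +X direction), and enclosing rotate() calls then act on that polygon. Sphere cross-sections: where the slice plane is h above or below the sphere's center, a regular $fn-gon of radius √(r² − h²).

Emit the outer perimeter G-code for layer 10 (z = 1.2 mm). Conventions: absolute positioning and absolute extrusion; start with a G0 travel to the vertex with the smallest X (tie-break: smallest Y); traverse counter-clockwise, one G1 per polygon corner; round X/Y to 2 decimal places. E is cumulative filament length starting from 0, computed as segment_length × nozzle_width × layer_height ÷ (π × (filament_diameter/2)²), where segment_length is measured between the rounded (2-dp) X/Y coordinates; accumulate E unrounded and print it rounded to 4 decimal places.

G0 X0.00 Y0.00 Z1.20
G1 X16.00 Y0.00 E0.6386
G1 X16.00 Y2.67 E0.7452
G1 X10.82 Y4.82 E0.9690
G1 X10.74 Y5.00 E0.9769
G1 X0.00 Y5.00 E1.4055
G1 X0.00 Y0.00 E1.6051

At z = 1.2 mm: the 16×5 cube contributes its full rectangle; the cylinder at (9, 4.5) is absent (z outside [1.5, 11.5]); the r=8 sphere at (16, 10) contributes a regular 8-gon of circumradius √(8²−3.2²) = 7.332; Taking the first minus the rest: starting from the 16×5 cube, the r=8 sphere at (16, 10) partially overlaps it — only the 6.53 mm² overlap (of its 152.06 mm²) is removed, clipping the outline — 1 connected region. The outline is a single polygon with 6 vertices. Extrusion per mm of travel: 0.8 × 0.12 / (π × 0.875²) = 0.039912. Accumulating E over each segment gives final E = 1.6051.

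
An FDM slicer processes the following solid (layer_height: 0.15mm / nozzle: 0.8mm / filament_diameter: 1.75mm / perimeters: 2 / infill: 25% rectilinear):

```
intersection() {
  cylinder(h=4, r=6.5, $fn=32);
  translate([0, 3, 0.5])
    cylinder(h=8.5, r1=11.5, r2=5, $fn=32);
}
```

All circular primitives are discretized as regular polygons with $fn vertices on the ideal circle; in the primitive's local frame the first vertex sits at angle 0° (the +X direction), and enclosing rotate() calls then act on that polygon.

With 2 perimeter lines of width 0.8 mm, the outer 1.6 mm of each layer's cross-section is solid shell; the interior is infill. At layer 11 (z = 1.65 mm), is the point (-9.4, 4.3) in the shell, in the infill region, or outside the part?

outside

At z = 1.65 mm: the r=6.5 cylinder gives a regular 32-gon of circumradius 6.5 (constant along its height); the cone at (0, 3): at t=0.135 of its height the radius interpolates to r₁+(r₂−r₁)t = 10.621, giving a regular 32-gon of that circumradius; Keeping only the common overlap: the r=6.5 cylinder lies inside the cone at (0, 3), so it is kept whole — 1 connected region. Overall, the cross-section is a single solid region. The nearest boundary edge runs (-6.38, 1.27)→(-6.01, 2.49); distance from the point to it = 3.85 mm. The point is not inside any of the regions above, so it lies outside the cross-section (3.85 mm from the nearest boundary).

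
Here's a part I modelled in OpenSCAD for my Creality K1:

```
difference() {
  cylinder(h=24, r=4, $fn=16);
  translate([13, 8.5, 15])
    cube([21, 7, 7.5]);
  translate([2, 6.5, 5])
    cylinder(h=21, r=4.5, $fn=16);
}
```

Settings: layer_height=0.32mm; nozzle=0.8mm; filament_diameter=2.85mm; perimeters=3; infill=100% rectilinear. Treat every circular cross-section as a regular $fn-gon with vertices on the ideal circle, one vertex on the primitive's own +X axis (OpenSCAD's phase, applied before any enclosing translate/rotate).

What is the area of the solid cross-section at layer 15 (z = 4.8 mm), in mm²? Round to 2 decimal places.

48.98 mm²

At z = 4.8 mm: the r=4 cylinder contributes a regular 16-gon of circumradius 4 (area = (16/2)·4.000²·sin(360°/16) = 48.98 mm²); the cube at (13, 8.5) is absent (z outside [15, 22.5]); the cylinder at (2, 6.5) is absent (z outside [5, 26]); After the difference (first − rest): none of the subtracted shapes is present at this height, so the r=4 cylinder is unchanged — area = 48.98 mm². Overall, the cross-section is a single solid region. Net area = 48.98 mm².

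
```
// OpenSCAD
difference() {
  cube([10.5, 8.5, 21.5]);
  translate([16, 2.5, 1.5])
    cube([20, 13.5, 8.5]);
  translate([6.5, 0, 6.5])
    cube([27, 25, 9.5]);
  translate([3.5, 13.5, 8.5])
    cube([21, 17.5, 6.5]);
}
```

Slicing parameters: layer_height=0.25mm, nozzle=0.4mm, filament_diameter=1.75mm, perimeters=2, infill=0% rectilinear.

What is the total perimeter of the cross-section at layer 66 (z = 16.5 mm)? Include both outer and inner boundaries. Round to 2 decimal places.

At z = 16.5 mm: the cube (footprint 10.5×8.5) is included at this height (perimeter 38.00 mm); the cube at (16, 2.5) does not reach this height (z outside [1.5, 10]); the cube at (6.5, 0) is not intersected at this z (z outside [6.5, 16]); the cube at (3.5, 13.5) is not intersected at this z (z outside [8.5, 15]); After the difference (first − rest): none of the subtracted shapes is present at this height, so the 10.5×8.5 cube is unchanged — boundary = 38.00 mm. Overall, the cross-section is a single solid region. Total boundary length (outer) = 38.00 mm.

38.00 mm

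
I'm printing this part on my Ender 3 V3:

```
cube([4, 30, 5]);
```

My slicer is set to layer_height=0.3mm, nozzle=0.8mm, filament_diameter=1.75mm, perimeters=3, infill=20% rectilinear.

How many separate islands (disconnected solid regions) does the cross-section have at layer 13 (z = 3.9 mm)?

1

At z = 3.9 mm: the cube is present — its section is the full 4×30 rectangle. Overall, the cross-section is a single solid region. Island count = 1.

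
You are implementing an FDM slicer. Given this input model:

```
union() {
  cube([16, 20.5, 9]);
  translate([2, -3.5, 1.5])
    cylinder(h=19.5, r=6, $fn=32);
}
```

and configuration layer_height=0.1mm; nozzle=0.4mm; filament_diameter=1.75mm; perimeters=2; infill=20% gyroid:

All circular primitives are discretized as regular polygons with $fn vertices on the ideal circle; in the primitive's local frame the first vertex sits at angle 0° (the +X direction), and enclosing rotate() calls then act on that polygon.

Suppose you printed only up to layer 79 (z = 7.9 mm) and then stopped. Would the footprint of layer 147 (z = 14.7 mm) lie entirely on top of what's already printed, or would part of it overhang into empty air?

Compare the two slices. At z = 7.9: the 16×20.5 cube contributes its full rectangle (area 328.00 mm²); the r=6 cylinder at (2, -3.5) contributes a regular 32-gon of circumradius 6 (area = (32/2)·6.000²·sin(360°/32) = 112.37 mm²); Taking the union: the regions partially overlap — summed areas 440.37 mm² minus the doubly-counted overlap 13.16 mm² gives 427.22 mm² — area = 427.22 mm². At z = 14.7: the cube is absent (z outside [0, 9]); the cylinder at (2, -3.5): section is a regular 32-gon, circumradius r=6 (area = (32/2)·6.000²·sin(360°/32) = 112.37 mm²); Merging all regions: only the r=6 cylinder at (2, -3.5) is present, so the union is just that shape — area = 112.37 mm². Checking containment: the cross-section at z = 14.7 is a subset of the cross-section at z = 7.9.

entirely on top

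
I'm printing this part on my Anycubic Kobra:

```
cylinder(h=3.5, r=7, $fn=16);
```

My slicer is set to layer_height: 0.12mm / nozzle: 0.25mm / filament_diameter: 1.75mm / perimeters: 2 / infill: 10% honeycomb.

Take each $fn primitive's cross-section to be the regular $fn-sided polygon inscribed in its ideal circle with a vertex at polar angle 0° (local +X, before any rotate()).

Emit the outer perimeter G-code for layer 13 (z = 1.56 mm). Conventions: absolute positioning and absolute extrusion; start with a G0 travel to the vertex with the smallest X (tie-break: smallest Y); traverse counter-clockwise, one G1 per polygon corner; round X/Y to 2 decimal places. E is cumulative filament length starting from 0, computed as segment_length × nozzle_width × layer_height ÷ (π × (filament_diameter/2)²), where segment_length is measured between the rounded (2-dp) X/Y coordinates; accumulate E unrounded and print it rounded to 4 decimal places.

At z = 1.56 mm: the r=7 cylinder gives a regular 16-gon of circumradius 7 (constant along its height). The outline is a single polygon with 16 vertices. Extrusion per mm of travel: 0.25 × 0.12 / (π × 0.875²) = 0.012473. Accumulating E over each segment gives final E = 0.5452.

G0 X-7.00 Y0.00 Z1.56
G1 X-6.47 Y-2.68 E0.0341
G1 X-4.95 Y-4.95 E0.0681
G1 X-2.68 Y-6.47 E0.1022
G1 X0.00 Y-7.00 E0.1363
G1 X2.68 Y-6.47 E0.1704
G1 X4.95 Y-4.95 E0.2044
G1 X6.47 Y-2.68 E0.2385
G1 X7.00 Y0.00 E0.2726
G1 X6.47 Y2.68 E0.3067
G1 X4.95 Y4.95 E0.3407
G1 X2.68 Y6.47 E0.3748
G1 X0.00 Y7.00 E0.4089
G1 X-2.68 Y6.47 E0.4430
G1 X-4.95 Y4.95 E0.4770
G1 X-6.47 Y2.68 E0.5111
G1 X-7.00 Y0.00 E0.5452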